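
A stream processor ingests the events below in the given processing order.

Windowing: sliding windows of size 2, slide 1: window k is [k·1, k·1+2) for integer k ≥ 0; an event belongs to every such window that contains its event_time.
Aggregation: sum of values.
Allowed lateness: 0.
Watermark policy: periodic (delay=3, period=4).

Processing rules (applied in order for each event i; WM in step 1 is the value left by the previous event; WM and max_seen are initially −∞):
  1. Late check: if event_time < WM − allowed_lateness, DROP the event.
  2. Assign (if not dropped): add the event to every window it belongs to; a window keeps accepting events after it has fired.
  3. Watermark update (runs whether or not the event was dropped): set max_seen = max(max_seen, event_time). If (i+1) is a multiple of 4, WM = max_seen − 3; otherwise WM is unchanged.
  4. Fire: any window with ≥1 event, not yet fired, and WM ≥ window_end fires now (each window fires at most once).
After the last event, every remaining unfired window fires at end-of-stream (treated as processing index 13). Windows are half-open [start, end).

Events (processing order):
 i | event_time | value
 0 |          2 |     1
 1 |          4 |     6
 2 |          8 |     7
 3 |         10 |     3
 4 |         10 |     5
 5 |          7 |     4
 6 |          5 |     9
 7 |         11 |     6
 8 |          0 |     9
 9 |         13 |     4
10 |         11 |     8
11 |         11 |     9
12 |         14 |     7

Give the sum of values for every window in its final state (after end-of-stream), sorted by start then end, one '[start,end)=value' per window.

i=0 t=2 v=1: → [2,4),[1,3); WM=−∞
i=1 t=4 v=6: → [4,6),[3,5); WM=−∞
i=2 t=8 v=7: → [8,10),[7,9); WM=−∞
i=3 t=10 v=3: → [10,12),[9,11); WM=7; [1,3) fires=1 [2,4) fires=1 [3,5) fires=6 [4,6) fires=6
i=4 t=10 v=5: → [10,12),[9,11); WM=7
i=5 t=7 v=4: → [7,9),[6,8); WM=7
i=6 t=5 v=9: DROP (t<7-0); WM=7
i=7 t=11 v=6: → [11,13),[10,12); WM=8; [6,8) fires=4
i=8 t=0 v=9: DROP (t<8-0); WM=8
i=9 t=13 v=4: → [13,15),[12,14); WM=8
i=10 t=11 v=8: → [11,13),[10,12); WM=8
i=11 t=11 v=9: → [11,13),[10,12); WM=10; [7,9) fires=11 [8,10) fires=7
i=12 t=14 v=7: → [14,16),[13,15); WM=10

[1,3)=1 [2,4)=1 [3,5)=6 [4,6)=6 [6,8)=4 [7,9)=11 [8,10)=7 [9,11)=8 [10,12)=31 [11,13)=23 [12,14)=4 [13,15)=11 [14,16)=7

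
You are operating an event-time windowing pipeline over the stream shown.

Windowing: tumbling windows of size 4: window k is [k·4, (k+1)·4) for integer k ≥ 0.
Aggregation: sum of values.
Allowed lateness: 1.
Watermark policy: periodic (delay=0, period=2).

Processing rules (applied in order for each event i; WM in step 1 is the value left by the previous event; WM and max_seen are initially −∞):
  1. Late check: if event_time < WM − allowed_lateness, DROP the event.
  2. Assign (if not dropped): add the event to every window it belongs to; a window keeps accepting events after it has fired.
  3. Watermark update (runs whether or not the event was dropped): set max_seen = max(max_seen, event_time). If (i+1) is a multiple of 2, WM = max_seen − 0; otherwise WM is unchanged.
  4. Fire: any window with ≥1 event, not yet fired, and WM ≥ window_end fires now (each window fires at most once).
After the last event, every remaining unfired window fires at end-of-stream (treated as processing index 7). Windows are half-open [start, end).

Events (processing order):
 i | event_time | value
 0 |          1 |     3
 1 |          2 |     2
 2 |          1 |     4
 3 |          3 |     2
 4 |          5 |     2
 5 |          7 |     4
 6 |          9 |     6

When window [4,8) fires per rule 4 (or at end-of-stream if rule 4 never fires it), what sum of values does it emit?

i=0 t=1 v=3: → [0,4); WM=−∞
i=1 t=2 v=2: → [0,4); WM=2
i=2 t=1 v=4: → [0,4); WM=2
i=3 t=3 v=2: → [0,4); WM=3
i=4 t=5 v=2: → [4,8); WM=3
i=5 t=7 v=4: → [4,8); WM=7; [0,4) fires=11
i=6 t=9 v=6: → [8,12); WM=7

6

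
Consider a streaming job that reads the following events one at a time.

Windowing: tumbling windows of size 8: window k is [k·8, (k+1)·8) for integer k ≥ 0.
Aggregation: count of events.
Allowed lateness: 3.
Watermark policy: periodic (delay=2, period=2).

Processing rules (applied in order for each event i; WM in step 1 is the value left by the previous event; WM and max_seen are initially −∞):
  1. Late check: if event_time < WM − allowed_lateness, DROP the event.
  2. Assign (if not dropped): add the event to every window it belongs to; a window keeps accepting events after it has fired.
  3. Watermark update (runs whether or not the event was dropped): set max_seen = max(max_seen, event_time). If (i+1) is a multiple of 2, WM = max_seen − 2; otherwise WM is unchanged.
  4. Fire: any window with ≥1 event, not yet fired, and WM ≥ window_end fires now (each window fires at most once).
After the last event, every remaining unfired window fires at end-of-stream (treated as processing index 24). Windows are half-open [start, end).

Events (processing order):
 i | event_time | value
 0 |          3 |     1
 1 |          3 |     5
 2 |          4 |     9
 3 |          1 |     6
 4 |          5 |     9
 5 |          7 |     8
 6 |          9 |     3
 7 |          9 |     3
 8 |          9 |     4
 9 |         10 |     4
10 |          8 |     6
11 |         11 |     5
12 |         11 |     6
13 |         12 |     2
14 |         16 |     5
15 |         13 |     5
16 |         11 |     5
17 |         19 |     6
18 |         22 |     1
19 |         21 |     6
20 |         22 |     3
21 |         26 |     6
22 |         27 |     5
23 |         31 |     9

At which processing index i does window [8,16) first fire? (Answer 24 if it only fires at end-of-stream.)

17

i=0 t=3 v=1: → [0,8); WM=−∞
i=1 t=3 v=5: → [0,8); WM=1
i=2 t=4 v=9: → [0,8); WM=1
i=3 t=1 v=6: → [0,8); WM=2
i=4 t=5 v=9: → [0,8); WM=2
i=5 t=7 v=8: → [0,8); WM=5
i=6 t=9 v=3: → [8,16); WM=5
i=7 t=9 v=3: → [8,16); WM=7
i=8 t=9 v=4: → [8,16); WM=7
i=9 t=10 v=4: → [8,16); WM=8; [0,8) fires=6
i=10 t=8 v=6: → [8,16); WM=8
i=11 t=11 v=5: → [8,16); WM=9
i=12 t=11 v=6: → [8,16); WM=9
i=13 t=12 v=2: → [8,16); WM=10
i=14 t=16 v=5: → [16,24); WM=10
i=15 t=13 v=5: → [8,16); WM=14
i=16 t=11 v=5: → [8,16); WM=14
i=17 t=19 v=6: → [16,24); WM=17; [8,16) fires=10
i=18 t=22 v=1: → [16,24); WM=17
i=19 t=21 v=6: → [16,24); WM=20
i=20 t=22 v=3: → [16,24); WM=20
i=21 t=26 v=6: → [24,32); WM=24; [16,24) fires=5
i=22 t=27 v=5: → [24,32); WM=24
i=23 t=31 v=9: → [24,32); WM=29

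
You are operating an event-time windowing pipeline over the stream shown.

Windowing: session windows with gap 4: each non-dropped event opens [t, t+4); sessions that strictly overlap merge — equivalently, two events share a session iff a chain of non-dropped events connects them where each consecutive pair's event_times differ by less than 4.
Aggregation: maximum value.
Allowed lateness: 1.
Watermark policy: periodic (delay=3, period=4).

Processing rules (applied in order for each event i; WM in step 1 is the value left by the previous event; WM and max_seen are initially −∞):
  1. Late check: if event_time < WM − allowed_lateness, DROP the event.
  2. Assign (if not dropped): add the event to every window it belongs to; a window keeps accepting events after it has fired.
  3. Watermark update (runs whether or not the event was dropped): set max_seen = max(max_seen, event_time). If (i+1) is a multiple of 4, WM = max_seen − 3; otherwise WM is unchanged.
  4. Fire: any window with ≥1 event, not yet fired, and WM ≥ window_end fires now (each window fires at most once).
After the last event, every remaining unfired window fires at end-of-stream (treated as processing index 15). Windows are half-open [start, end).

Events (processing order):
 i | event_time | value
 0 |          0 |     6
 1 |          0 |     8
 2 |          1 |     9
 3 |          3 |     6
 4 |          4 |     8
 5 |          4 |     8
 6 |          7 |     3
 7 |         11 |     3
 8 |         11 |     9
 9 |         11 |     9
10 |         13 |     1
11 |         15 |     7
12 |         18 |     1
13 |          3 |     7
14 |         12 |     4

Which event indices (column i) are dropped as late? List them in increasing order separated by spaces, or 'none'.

i=0 t=0 v=6: → [0,4); WM=−∞
i=1 t=0 v=8: → [0,4); WM=−∞
i=2 t=1 v=9: → [0,5); WM=−∞
i=3 t=3 v=6: → [0,7); WM=0
i=4 t=4 v=8: → [0,8); WM=0
i=5 t=4 v=8: → [0,8); WM=0
i=6 t=7 v=3: → [0,11); WM=0
i=7 t=11 v=3: → [11,15); WM=8
i=8 t=11 v=9: → [11,15); WM=8
i=9 t=11 v=9: → [11,15); WM=8
i=10 t=13 v=1: → [11,17); WM=8
i=11 t=15 v=7: → [11,19); WM=12
i=12 t=18 v=1: → [11,22); WM=12
i=13 t=3 v=7: DROP (t<12-1); WM=12
i=14 t=12 v=4: → [11,22); WM=12

13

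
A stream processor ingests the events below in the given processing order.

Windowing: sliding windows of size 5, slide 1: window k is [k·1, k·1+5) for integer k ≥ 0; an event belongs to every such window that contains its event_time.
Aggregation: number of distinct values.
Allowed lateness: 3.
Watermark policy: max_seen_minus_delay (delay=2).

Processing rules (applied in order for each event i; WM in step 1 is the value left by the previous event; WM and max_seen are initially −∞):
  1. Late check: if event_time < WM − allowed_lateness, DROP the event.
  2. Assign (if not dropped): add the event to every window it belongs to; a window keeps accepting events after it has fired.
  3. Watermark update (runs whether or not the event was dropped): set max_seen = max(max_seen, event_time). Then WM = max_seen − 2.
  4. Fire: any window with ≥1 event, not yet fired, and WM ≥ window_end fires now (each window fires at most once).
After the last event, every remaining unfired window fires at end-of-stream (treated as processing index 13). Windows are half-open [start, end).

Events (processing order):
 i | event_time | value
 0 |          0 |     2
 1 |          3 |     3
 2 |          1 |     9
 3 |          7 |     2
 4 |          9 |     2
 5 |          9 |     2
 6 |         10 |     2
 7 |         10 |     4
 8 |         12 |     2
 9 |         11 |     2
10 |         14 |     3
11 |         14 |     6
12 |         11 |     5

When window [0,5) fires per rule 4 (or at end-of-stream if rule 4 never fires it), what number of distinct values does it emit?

3

i=0 t=0 v=2: → [0,5); WM=-2
i=1 t=3 v=3: → [3,8),[2,7),[1,6),[0,5); WM=1
i=2 t=1 v=9: → [1,6),[0,5); WM=1
i=3 t=7 v=2: → [7,12),[6,11),[5,10),[4,9),[3,8); WM=5; [0,5) fires=3
i=4 t=9 v=2: → [9,14),[8,13),[7,12),[6,11),[5,10); WM=7; [1,6) fires=2 [2,7) fires=1
i=5 t=9 v=2: → [9,14),[8,13),[7,12),[6,11),[5,10); WM=7
i=6 t=10 v=2: → [10,15),[9,14),[8,13),[7,12),[6,11); WM=8; [3,8) fires=2
i=7 t=10 v=4: → [10,15),[9,14),[8,13),[7,12),[6,11); WM=8
i=8 t=12 v=2: → [12,17),[11,16),[10,15),[9,14),[8,13); WM=10; [4,9) fires=1 [5,10) fires=1
i=9 t=11 v=2: → [11,16),[10,15),[9,14),[8,13),[7,12); WM=10
i=10 t=14 v=3: → [14,19),[13,18),[12,17),[11,16),[10,15); WM=12; [6,11) fires=2 [7,12) fires=2
i=11 t=14 v=6: → [14,19),[13,18),[12,17),[11,16),[10,15); WM=12
i=12 t=11 v=5: → [11,16),[10,15),[9,14),[8,13),[7,12); WM=12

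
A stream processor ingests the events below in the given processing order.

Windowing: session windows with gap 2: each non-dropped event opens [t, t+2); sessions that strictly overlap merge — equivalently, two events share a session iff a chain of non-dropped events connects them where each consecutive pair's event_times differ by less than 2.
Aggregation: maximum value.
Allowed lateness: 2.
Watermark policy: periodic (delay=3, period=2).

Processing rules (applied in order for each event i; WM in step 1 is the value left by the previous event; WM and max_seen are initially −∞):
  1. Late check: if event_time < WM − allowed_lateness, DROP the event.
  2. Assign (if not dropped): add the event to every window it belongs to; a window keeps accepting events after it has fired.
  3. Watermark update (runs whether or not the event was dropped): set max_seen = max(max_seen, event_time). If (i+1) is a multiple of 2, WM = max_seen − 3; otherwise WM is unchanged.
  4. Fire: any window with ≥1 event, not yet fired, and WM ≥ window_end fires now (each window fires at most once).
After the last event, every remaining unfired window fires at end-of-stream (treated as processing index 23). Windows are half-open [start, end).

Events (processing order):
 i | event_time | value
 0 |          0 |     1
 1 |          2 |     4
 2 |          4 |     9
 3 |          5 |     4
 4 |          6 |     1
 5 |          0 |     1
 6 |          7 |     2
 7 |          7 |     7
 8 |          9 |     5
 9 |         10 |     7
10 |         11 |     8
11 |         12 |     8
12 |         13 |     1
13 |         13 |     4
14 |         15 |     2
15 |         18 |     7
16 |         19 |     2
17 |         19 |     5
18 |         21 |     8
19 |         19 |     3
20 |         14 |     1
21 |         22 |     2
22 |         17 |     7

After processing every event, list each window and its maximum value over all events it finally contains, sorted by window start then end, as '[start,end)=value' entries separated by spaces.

[0,2)=1 [2,4)=4 [4,9)=9 [9,15)=8 [15,17)=2 [17,21)=7 [21,24)=8

i=0 t=0 v=1: → [0,2); WM=−∞
i=1 t=2 v=4: → [2,4); WM=-1
i=2 t=4 v=9: → [4,6); WM=-1
i=3 t=5 v=4: → [4,7); WM=2
i=4 t=6 v=1: → [4,8); WM=2
i=5 t=0 v=1: → [0,2); WM=3
i=6 t=7 v=2: → [4,9); WM=3
i=7 t=7 v=7: → [4,9); WM=4
i=8 t=9 v=5: → [9,11); WM=4
i=9 t=10 v=7: → [9,12); WM=7
i=10 t=11 v=8: → [9,13); WM=7
i=11 t=12 v=8: → [9,14); WM=9
i=12 t=13 v=1: → [9,15); WM=9
i=13 t=13 v=4: → [9,15); WM=10
i=14 t=15 v=2: → [15,17); WM=10
i=15 t=18 v=7: → [18,20); WM=15
i=16 t=19 v=2: → [18,21); WM=15
i=17 t=19 v=5: → [18,21); WM=16
i=18 t=21 v=8: → [21,23); WM=16
i=19 t=19 v=3: → [18,21); WM=18
i=20 t=14 v=1: DROP (t<18-2); WM=18
i=21 t=22 v=2: → [21,24); WM=19
i=22 t=17 v=7: → [17,21); WM=19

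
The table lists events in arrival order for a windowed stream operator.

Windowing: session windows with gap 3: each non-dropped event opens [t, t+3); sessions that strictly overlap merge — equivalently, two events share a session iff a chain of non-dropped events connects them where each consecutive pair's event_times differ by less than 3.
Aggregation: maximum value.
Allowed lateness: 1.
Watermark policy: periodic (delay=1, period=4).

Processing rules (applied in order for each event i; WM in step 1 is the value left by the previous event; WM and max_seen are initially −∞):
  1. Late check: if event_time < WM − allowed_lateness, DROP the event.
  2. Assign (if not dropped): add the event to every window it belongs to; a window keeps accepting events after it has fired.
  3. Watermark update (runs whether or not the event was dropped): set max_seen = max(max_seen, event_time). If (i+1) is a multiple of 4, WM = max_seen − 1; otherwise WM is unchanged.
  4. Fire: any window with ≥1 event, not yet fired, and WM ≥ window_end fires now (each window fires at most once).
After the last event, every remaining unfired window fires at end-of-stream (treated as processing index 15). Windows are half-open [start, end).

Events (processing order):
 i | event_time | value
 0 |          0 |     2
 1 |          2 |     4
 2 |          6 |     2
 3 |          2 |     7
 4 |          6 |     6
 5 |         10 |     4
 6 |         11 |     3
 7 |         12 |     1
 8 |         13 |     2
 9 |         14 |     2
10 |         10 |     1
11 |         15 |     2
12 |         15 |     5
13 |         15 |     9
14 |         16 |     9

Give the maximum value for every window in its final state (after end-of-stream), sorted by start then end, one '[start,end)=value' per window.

[0,5)=7 [6,9)=6 [10,19)=9

i=0 t=0 v=2: → [0,3); WM=−∞
i=1 t=2 v=4: → [0,5); WM=−∞
i=2 t=6 v=2: → [6,9); WM=−∞
i=3 t=2 v=7: → [0,5); WM=5
i=4 t=6 v=6: → [6,9); WM=5
i=5 t=10 v=4: → [10,13); WM=5
i=6 t=11 v=3: → [10,14); WM=5
i=7 t=12 v=1: → [10,15); WM=11
i=8 t=13 v=2: → [10,16); WM=11
i=9 t=14 v=2: → [10,17); WM=11
i=10 t=10 v=1: → [10,17); WM=11
i=11 t=15 v=2: → [10,18); WM=14
i=12 t=15 v=5: → [10,18); WM=14
i=13 t=15 v=9: → [10,18); WM=14
i=14 t=16 v=9: → [10,19); WM=14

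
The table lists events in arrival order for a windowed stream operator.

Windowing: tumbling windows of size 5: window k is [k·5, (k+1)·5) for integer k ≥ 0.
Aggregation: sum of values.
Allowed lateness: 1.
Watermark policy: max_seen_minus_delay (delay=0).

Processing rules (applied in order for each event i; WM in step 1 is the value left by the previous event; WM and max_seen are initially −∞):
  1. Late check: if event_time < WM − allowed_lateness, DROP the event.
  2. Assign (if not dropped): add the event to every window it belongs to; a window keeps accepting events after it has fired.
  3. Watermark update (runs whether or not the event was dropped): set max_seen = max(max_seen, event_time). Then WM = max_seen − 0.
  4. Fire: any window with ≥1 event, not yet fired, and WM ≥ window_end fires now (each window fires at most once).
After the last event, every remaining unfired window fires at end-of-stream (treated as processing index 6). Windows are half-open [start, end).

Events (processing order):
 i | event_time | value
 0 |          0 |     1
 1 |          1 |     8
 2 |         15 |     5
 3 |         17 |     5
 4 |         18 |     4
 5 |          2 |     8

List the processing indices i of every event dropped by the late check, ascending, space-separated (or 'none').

i=0 t=0 v=1: → [0,5); WM=0
i=1 t=1 v=8: → [0,5); WM=1
i=2 t=15 v=5: → [15,20); WM=15; [0,5) fires=9
i=3 t=17 v=5: → [15,20); WM=17
i=4 t=18 v=4: → [15,20); WM=18
i=5 t=2 v=8: DROP (t<18-1); WM=18

5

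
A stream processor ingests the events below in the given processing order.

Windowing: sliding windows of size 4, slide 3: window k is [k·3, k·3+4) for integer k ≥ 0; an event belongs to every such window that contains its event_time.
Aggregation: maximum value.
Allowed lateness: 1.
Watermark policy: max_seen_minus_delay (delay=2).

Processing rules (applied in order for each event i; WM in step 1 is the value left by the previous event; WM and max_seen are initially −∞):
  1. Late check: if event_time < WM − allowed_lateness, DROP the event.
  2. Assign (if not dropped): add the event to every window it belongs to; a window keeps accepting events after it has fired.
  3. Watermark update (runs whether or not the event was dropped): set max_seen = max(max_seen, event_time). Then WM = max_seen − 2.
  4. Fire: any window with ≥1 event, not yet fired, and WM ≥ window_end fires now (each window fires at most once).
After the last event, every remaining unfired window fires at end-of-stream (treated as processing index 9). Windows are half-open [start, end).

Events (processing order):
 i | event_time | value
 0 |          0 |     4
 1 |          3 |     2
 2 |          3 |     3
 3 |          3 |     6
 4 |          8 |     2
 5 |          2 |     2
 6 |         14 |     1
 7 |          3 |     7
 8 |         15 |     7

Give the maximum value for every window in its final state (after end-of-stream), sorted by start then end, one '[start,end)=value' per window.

[0,4)=6 [3,7)=6 [6,10)=2 [12,16)=7 [15,19)=7

i=0 t=0 v=4: → [0,4); WM=-2
i=1 t=3 v=2: → [3,7),[0,4); WM=1
i=2 t=3 v=3: → [3,7),[0,4); WM=1
i=3 t=3 v=6: → [3,7),[0,4); WM=1
i=4 t=8 v=2: → [6,10); WM=6; [0,4) fires=6
i=5 t=2 v=2: DROP (t<6-1); WM=6
i=6 t=14 v=1: → [12,16); WM=12; [3,7) fires=6 [6,10) fires=2
i=7 t=3 v=7: DROP (t<12-1); WM=12
i=8 t=15 v=7: → [15,19),[12,16); WM=13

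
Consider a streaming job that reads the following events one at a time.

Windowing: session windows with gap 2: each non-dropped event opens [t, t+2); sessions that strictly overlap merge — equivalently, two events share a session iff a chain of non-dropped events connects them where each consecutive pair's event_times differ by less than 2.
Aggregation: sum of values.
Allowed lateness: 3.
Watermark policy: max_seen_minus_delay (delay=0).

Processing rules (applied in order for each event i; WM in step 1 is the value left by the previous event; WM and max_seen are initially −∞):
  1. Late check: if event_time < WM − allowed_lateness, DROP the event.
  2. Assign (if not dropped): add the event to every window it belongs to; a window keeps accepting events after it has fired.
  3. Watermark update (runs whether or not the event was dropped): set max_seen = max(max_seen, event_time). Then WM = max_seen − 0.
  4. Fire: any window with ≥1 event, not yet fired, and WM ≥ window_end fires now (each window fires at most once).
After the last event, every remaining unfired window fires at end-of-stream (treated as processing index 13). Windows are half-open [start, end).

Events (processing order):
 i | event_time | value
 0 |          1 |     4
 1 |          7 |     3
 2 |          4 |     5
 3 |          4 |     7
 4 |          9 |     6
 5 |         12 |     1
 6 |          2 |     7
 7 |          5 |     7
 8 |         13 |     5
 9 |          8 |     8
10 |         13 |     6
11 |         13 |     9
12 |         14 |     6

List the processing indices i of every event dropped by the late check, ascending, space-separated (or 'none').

i=0 t=1 v=4: → [1,3); WM=1
i=1 t=7 v=3: → [7,9); WM=7
i=2 t=4 v=5: → [4,6); WM=7
i=3 t=4 v=7: → [4,6); WM=7
i=4 t=9 v=6: → [9,11); WM=9
i=5 t=12 v=1: → [12,14); WM=12
i=6 t=2 v=7: DROP (t<12-3); WM=12
i=7 t=5 v=7: DROP (t<12-3); WM=12
i=8 t=13 v=5: → [12,15); WM=13
i=9 t=8 v=8: DROP (t<13-3); WM=13
i=10 t=13 v=6: → [12,15); WM=13
i=11 t=13 v=9: → [12,15); WM=13
i=12 t=14 v=6: → [12,16); WM=14

6 7 9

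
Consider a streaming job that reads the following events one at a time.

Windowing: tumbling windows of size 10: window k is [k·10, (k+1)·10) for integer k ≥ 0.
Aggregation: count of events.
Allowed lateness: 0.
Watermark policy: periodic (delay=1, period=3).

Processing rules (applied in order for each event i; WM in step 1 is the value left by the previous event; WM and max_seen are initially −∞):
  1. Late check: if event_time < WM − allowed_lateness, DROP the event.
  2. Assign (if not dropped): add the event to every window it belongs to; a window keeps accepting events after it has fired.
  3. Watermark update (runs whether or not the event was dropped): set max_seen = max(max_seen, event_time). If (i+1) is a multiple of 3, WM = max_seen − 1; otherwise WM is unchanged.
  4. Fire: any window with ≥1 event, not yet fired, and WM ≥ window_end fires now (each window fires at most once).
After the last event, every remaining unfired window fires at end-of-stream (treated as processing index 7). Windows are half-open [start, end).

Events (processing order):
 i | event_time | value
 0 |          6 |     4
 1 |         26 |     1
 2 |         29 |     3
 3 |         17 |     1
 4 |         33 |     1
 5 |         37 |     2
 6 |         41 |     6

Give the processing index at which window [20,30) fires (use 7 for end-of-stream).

i=0 t=6 v=4: → [0,10); WM=−∞
i=1 t=26 v=1: → [20,30); WM=−∞
i=2 t=29 v=3: → [20,30); WM=28; [0,10) fires=1
i=3 t=17 v=1: DROP (t<28-0); WM=28
i=4 t=33 v=1: → [30,40); WM=28
i=5 t=37 v=2: → [30,40); WM=36; [20,30) fires=2
i=6 t=41 v=6: → [40,50); WM=36

5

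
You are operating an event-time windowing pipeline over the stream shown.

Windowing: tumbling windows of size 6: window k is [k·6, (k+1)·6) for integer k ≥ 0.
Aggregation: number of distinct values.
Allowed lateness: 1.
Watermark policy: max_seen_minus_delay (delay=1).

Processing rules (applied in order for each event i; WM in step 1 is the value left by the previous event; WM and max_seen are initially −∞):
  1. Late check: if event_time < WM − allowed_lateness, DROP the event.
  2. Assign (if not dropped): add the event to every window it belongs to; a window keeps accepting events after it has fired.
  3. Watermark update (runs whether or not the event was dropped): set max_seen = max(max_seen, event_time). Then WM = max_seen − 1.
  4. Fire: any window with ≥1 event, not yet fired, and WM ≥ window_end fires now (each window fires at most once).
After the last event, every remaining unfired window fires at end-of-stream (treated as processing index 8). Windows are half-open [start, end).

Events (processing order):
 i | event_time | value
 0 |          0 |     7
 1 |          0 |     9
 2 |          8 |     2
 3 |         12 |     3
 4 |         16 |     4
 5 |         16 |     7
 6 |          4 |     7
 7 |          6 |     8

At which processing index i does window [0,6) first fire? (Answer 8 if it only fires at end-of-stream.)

2

i=0 t=0 v=7: → [0,6); WM=-1
i=1 t=0 v=9: → [0,6); WM=-1
i=2 t=8 v=2: → [6,12); WM=7; [0,6) fires=2
i=3 t=12 v=3: → [12,18); WM=11
i=4 t=16 v=4: → [12,18); WM=15; [6,12) fires=1
i=5 t=16 v=7: → [12,18); WM=15
i=6 t=4 v=7: DROP (t<15-1); WM=15
i=7 t=6 v=8: DROP (t<15-1); WM=15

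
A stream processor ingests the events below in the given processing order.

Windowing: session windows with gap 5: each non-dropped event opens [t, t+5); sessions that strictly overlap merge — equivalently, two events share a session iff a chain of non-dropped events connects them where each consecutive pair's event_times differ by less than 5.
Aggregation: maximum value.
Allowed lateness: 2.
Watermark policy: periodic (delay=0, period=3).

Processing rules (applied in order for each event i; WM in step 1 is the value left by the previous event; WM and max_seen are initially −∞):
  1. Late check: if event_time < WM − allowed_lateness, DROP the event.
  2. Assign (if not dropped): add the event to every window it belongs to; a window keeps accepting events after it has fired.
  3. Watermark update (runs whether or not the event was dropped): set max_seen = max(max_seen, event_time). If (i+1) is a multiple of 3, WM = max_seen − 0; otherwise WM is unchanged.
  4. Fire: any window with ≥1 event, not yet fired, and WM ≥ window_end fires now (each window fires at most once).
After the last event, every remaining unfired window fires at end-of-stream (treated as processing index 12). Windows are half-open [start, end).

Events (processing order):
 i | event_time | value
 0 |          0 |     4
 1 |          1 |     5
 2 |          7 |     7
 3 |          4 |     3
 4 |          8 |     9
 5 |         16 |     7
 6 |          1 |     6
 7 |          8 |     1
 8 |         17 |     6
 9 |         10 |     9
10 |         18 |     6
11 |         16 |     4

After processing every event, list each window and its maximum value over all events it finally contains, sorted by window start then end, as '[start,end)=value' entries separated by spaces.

[0,6)=5 [7,13)=9 [16,23)=7

i=0 t=0 v=4: → [0,5); WM=−∞
i=1 t=1 v=5: → [0,6); WM=−∞
i=2 t=7 v=7: → [7,12); WM=7
i=3 t=4 v=3: DROP (t<7-2); WM=7
i=4 t=8 v=9: → [7,13); WM=7
i=5 t=16 v=7: → [16,21); WM=16
i=6 t=1 v=6: DROP (t<16-2); WM=16
i=7 t=8 v=1: DROP (t<16-2); WM=16
i=8 t=17 v=6: → [16,22); WM=17
i=9 t=10 v=9: DROP (t<17-2); WM=17
i=10 t=18 v=6: → [16,23); WM=17
i=11 t=16 v=4: → [16,23); WM=18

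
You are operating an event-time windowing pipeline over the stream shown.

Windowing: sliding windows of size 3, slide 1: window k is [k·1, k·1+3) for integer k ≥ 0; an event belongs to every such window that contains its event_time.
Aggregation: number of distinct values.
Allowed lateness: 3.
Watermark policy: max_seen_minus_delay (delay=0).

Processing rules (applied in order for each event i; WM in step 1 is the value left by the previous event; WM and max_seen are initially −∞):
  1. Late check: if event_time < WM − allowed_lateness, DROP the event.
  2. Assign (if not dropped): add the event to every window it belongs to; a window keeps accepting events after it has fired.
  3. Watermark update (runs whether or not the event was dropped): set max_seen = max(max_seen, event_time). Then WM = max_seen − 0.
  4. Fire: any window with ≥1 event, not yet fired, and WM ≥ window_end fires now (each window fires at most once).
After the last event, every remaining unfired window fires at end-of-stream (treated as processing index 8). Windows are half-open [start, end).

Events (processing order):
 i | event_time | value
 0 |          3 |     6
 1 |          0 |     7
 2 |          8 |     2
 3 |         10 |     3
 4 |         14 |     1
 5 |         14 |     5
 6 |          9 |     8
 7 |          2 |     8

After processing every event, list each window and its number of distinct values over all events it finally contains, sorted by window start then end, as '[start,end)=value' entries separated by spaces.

[0,3)=1 [1,4)=1 [2,5)=1 [3,6)=1 [6,9)=1 [7,10)=1 [8,11)=2 [9,12)=1 [10,13)=1 [12,15)=2 [13,16)=2 [14,17)=2

i=0 t=3 v=6: → [3,6),[2,5),[1,4); WM=3
i=1 t=0 v=7: → [0,3); WM=3; [0,3) fires=1
i=2 t=8 v=2: → [8,11),[7,10),[6,9); WM=8; [1,4) fires=1 [2,5) fires=1 [3,6) fires=1
i=3 t=10 v=3: → [10,13),[9,12),[8,11); WM=10; [6,9) fires=1 [7,10) fires=1
i=4 t=14 v=1: → [14,17),[13,16),[12,15); WM=14; [8,11) fires=2 [9,12) fires=1 [10,13) fires=1
i=5 t=14 v=5: → [14,17),[13,16),[12,15); WM=14
i=6 t=9 v=8: DROP (t<14-3); WM=14
i=7 t=2 v=8: DROP (t<14-3); WM=14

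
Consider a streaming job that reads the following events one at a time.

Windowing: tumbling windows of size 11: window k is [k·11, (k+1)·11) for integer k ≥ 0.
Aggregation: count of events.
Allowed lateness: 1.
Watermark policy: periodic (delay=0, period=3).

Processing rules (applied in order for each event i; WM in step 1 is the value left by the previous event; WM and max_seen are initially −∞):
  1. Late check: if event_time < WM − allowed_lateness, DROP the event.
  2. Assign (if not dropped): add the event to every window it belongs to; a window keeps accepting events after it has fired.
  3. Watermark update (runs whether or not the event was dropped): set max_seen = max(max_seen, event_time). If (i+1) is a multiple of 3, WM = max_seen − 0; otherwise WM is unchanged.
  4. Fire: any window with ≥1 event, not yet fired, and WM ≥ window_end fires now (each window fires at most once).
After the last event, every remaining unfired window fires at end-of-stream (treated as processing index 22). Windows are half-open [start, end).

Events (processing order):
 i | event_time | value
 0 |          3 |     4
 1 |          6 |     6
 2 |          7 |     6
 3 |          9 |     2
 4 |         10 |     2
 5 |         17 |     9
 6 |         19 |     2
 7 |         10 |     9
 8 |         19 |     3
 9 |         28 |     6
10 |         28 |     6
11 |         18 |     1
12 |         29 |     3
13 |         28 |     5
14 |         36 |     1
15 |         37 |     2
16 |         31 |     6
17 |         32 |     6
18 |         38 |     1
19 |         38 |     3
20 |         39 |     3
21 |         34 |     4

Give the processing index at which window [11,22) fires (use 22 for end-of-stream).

11

i=0 t=3 v=4: → [0,11); WM=−∞
i=1 t=6 v=6: → [0,11); WM=−∞
i=2 t=7 v=6: → [0,11); WM=7
i=3 t=9 v=2: → [0,11); WM=7
i=4 t=10 v=2: → [0,11); WM=7
i=5 t=17 v=9: → [11,22); WM=17; [0,11) fires=5
i=6 t=19 v=2: → [11,22); WM=17
i=7 t=10 v=9: DROP (t<17-1); WM=17
i=8 t=19 v=3: → [11,22); WM=19
i=9 t=28 v=6: → [22,33); WM=19
i=10 t=28 v=6: → [22,33); WM=19
i=11 t=18 v=1: → [11,22); WM=28; [11,22) fires=4
i=12 t=29 v=3: → [22,33); WM=28
i=13 t=28 v=5: → [22,33); WM=28
i=14 t=36 v=1: → [33,44); WM=36; [22,33) fires=4
i=15 t=37 v=2: → [33,44); WM=36
i=16 t=31 v=6: DROP (t<36-1); WM=36
i=17 t=32 v=6: DROP (t<36-1); WM=37
i=18 t=38 v=1: → [33,44); WM=37
i=19 t=38 v=3: → [33,44); WM=37
i=20 t=39 v=3: → [33,44); WM=39
i=21 t=34 v=4: DROP (t<39-1); WM=39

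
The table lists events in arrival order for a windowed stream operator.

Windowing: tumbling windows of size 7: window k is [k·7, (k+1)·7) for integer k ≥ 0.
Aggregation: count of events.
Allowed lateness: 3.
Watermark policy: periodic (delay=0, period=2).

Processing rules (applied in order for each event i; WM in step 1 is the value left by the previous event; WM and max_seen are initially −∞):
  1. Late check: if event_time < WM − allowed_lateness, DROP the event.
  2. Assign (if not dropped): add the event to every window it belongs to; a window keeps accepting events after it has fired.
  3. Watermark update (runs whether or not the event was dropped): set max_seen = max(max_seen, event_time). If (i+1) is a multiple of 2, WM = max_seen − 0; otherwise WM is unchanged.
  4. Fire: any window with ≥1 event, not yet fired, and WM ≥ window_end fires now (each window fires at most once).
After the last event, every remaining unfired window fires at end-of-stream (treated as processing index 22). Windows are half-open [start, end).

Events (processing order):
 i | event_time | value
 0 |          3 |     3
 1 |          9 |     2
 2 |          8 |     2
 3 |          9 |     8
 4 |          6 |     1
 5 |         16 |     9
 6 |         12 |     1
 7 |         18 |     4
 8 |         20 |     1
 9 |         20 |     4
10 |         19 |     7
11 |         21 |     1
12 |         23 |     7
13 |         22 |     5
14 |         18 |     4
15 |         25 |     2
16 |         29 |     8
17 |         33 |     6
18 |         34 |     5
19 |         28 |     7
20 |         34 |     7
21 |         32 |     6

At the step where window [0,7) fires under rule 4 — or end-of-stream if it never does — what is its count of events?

1

i=0 t=3 v=3: → [0,7); WM=−∞
i=1 t=9 v=2: → [7,14); WM=9; [0,7) fires=1
i=2 t=8 v=2: → [7,14); WM=9
i=3 t=9 v=8: → [7,14); WM=9
i=4 t=6 v=1: → [0,7); WM=9
i=5 t=16 v=9: → [14,21); WM=16; [7,14) fires=3
i=6 t=12 v=1: DROP (t<16-3); WM=16
i=7 t=18 v=4: → [14,21); WM=18
i=8 t=20 v=1: → [14,21); WM=18
i=9 t=20 v=4: → [14,21); WM=20
i=10 t=19 v=7: → [14,21); WM=20
i=11 t=21 v=1: → [21,28); WM=21; [14,21) fires=5
i=12 t=23 v=7: → [21,28); WM=21
i=13 t=22 v=5: → [21,28); WM=23
i=14 t=18 v=4: DROP (t<23-3); WM=23
i=15 t=25 v=2: → [21,28); WM=25
i=16 t=29 v=8: → [28,35); WM=25
i=17 t=33 v=6: → [28,35); WM=33; [21,28) fires=4
i=18 t=34 v=5: → [28,35); WM=33
i=19 t=28 v=7: DROP (t<33-3); WM=34
i=20 t=34 v=7: → [28,35); WM=34
i=21 t=32 v=6: → [28,35); WM=34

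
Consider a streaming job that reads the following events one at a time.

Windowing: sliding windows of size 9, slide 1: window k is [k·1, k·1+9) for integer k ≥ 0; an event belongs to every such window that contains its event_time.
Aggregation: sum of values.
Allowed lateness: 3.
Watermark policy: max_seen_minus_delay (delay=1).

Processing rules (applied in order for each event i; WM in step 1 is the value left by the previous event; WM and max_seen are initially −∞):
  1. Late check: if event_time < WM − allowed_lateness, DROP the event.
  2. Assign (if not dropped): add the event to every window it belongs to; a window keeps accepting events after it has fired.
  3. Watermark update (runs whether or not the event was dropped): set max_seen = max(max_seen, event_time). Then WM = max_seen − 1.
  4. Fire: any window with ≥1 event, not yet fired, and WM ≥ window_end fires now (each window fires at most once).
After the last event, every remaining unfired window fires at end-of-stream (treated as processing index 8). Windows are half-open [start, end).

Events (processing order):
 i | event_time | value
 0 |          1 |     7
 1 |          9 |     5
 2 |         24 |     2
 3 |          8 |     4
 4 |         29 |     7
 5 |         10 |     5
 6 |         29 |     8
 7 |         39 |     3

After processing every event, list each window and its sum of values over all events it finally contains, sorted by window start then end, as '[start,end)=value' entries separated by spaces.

[0,9)=7 [1,10)=12 [2,11)=5 [3,12)=5 [4,13)=5 [5,14)=5 [6,15)=5 [7,16)=5 [8,17)=5 [9,18)=5 [16,25)=2 [17,26)=2 [18,27)=2 [19,28)=2 [20,29)=2 [21,30)=17 [22,31)=17 [23,32)=17 [24,33)=17 [25,34)=15 [26,35)=15 [27,36)=15 [28,37)=15 [29,38)=15 [31,40)=3 [32,41)=3 [33,42)=3 [34,43)=3 [35,44)=3 [36,45)=3 [37,46)=3 [38,47)=3 [39,48)=3

i=0 t=1 v=7: → [1,10),[0,9); WM=0
i=1 t=9 v=5: → [9,18),[8,17),[7,16),[6,15),[5,14),[4,13),[3,12),[2,11),[1,10); WM=8
i=2 t=24 v=2: → [24,33),[23,32),[22,31),[21,30),[20,29),[19,28),[18,27),[17,26),[16,25); WM=23; [0,9) fires=7 [1,10) fires=12 [2,11) fires=5 [3,12) fires=5 [4,13) fires=5 [5,14) fires=5 [6,15) fires=5 [7,16) fires=5 [8,17) fires=5 [9,18) fires=5
i=3 t=8 v=4: DROP (t<23-3); WM=23
i=4 t=29 v=7: → [29,38),[28,37),[27,36),[26,35),[25,34),[24,33),[23,32),[22,31),[21,30); WM=28; [16,25) fires=2 [17,26) fires=2 [18,27) fires=2 [19,28) fires=2
i=5 t=10 v=5: DROP (t<28-3); WM=28
i=6 t=29 v=8: → [29,38),[28,37),[27,36),[26,35),[25,34),[24,33),[23,32),[22,31),[21,30); WM=28
i=7 t=39 v=3: → [39,48),[38,47),[37,46),[36,45),[35,44),[34,43),[33,42),[32,41),[31,40); WM=38; [20,29) fires=2 [21,30) fires=17 [22,31) fires=17 [23,32) fires=17 [24,33) fires=17 [25,34) fires=15 [26,35) fires=15 [27,36) fires=15 [28,37) fires=15 [29,38) fires=15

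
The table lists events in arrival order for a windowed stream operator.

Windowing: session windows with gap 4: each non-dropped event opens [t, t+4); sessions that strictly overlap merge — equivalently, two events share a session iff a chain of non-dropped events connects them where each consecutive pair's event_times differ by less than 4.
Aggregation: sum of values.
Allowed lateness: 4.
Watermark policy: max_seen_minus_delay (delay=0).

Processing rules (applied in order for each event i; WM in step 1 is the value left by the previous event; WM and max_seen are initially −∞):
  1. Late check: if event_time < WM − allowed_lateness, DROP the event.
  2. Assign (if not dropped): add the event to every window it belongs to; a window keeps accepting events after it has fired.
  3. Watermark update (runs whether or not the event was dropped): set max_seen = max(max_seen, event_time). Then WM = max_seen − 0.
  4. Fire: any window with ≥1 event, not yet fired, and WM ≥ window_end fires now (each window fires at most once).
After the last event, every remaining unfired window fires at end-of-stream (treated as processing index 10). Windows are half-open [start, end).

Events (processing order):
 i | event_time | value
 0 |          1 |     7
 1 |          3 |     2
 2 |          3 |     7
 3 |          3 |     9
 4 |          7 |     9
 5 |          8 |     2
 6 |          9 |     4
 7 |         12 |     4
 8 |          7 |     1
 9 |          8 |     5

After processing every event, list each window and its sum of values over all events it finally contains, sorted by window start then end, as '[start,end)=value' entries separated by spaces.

i=0 t=1 v=7: → [1,5); WM=1
i=1 t=3 v=2: → [1,7); WM=3
i=2 t=3 v=7: → [1,7); WM=3
i=3 t=3 v=9: → [1,7); WM=3
i=4 t=7 v=9: → [7,11); WM=7
i=5 t=8 v=2: → [7,12); WM=8
i=6 t=9 v=4: → [7,13); WM=9
i=7 t=12 v=4: → [7,16); WM=12
i=8 t=7 v=1: DROP (t<12-4); WM=12
i=9 t=8 v=5: → [7,16); WM=12

[1,7)=25 [7,16)=24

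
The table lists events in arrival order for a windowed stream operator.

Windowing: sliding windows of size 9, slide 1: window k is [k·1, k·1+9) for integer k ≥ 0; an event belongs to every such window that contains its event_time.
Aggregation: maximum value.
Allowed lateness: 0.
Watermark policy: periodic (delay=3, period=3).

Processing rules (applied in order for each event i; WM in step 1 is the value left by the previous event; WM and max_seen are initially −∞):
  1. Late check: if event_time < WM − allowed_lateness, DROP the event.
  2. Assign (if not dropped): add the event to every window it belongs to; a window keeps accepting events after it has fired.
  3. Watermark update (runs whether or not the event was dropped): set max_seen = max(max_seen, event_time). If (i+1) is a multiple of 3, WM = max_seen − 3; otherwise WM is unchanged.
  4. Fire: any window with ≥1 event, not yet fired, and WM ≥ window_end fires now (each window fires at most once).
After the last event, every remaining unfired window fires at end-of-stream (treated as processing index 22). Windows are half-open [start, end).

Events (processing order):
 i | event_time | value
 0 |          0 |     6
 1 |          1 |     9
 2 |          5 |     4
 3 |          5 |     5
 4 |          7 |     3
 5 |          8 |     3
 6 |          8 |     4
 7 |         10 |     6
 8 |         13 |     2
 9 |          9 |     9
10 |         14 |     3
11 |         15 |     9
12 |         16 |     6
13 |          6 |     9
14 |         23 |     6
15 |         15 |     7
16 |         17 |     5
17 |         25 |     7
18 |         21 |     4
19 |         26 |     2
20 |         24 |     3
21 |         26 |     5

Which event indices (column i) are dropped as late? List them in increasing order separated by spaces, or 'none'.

i=0 t=0 v=6: → [0,9); WM=−∞
i=1 t=1 v=9: → [1,10),[0,9); WM=−∞
i=2 t=5 v=4: → [5,14),[4,13),[3,12),[2,11),[1,10),[0,9); WM=2
i=3 t=5 v=5: → [5,14),[4,13),[3,12),[2,11),[1,10),[0,9); WM=2
i=4 t=7 v=3: → [7,16),[6,15),[5,14),[4,13),[3,12),[2,11),[1,10),[0,9); WM=2
i=5 t=8 v=3: → [8,17),[7,16),[6,15),[5,14),[4,13),[3,12),[2,11),[1,10),[0,9); WM=5
i=6 t=8 v=4: → [8,17),[7,16),[6,15),[5,14),[4,13),[3,12),[2,11),[1,10),[0,9); WM=5
i=7 t=10 v=6: → [10,19),[9,18),[8,17),[7,16),[6,15),[5,14),[4,13),[3,12),[2,11); WM=5
i=8 t=13 v=2: → [13,22),[12,21),[11,20),[10,19),[9,18),[8,17),[7,16),[6,15),[5,14); WM=10; [0,9) fires=9 [1,10) fires=9
i=9 t=9 v=9: DROP (t<10-0); WM=10
i=10 t=14 v=3: → [14,23),[13,22),[12,21),[11,20),[10,19),[9,18),[8,17),[7,16),[6,15); WM=10
i=11 t=15 v=9: → [15,24),[14,23),[13,22),[12,21),[11,20),[10,19),[9,18),[8,17),[7,16); WM=12; [2,11) fires=6 [3,12) fires=6
i=12 t=16 v=6: → [16,25),[15,24),[14,23),[13,22),[12,21),[11,20),[10,19),[9,18),[8,17); WM=12
i=13 t=6 v=9: DROP (t<12-0); WM=12
i=14 t=23 v=6: → [23,32),[22,31),[21,30),[20,29),[19,28),[18,27),[17,26),[16,25),[15,24); WM=20; [4,13) fires=6 [5,14) fires=6 [6,15) fires=6 [7,16) fires=9 [8,17) fires=9 [9,18) fires=9 [10,19) fires=9 [11,20) fires=9
i=15 t=15 v=7: DROP (t<20-0); WM=20
i=16 t=17 v=5: DROP (t<20-0); WM=20
i=17 t=25 v=7: → [25,34),[24,33),[23,32),[22,31),[21,30),[20,29),[19,28),[18,27),[17,26); WM=22; [12,21) fires=9 [13,22) fires=9
i=18 t=21 v=4: DROP (t<22-0); WM=22
i=19 t=26 v=2: → [26,35),[25,34),[24,33),[23,32),[22,31),[21,30),[20,29),[19,28),[18,27); WM=22
i=20 t=24 v=3: → [24,33),[23,32),[22,31),[21,30),[20,29),[19,28),[18,27),[17,26),[16,25); WM=23; [14,23) fires=9
i=21 t=26 v=5: → [26,35),[25,34),[24,33),[23,32),[22,31),[21,30),[20,29),[19,28),[18,27); WM=23

9 13 15 16 18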